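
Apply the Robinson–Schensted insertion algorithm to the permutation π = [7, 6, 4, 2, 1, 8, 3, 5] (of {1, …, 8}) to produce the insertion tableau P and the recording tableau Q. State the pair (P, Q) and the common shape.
P = [1, 3, 5] / [2, 8] / [4] / [6] / [7];  Q = [1, 6, 8] / [2, 7] / [3] / [4] / [5];  common shape = (3, 2, 1, 1, 1)

Row-insert the values π_1, π_2, … into P one at a time, bumping the leftmost entry strictly greater than the inserted value down to the next row. The recording tableau Q records, in position (i, j), the step at which that cell was added to P.
  Insert 7 (step 1): P = [7];  Q = [1]
  Insert 6 (step 2): P = [6] / [7];  Q = [1] / [2]
  Insert 4 (step 3): P = [4] / [6] / [7];  Q = [1] / [2] / [3]
  Insert 2 (step 4): P = [2] / [4] / [6] / [7];  Q = [1] / [2] / [3] / [4]
  Insert 1 (step 5): P = [1] / [2] / [4] / [6] / [7];  Q = [1] / [2] / [3] / [4] / [5]
  Insert 8 (step 6): P = [1, 8] / [2] / [4] / [6] / [7];  Q = [1, 6] / [2] / [3] / [4] / [5]
  Insert 3 (step 7): P = [1, 3] / [2, 8] / [4] / [6] / [7];  Q = [1, 6] / [2, 7] / [3] / [4] / [5]
  Insert 5 (step 8): P = [1, 3, 5] / [2, 8] / [4] / [6] / [7];  Q = [1, 6, 8] / [2, 7] / [3] / [4] / [5]
Final shape: (3, 2, 1, 1, 1).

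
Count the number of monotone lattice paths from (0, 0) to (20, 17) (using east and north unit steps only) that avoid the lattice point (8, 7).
Number of paths = 11744201700

Total paths from (0, 0) to (20, 17): C(37, 20) = 15905368710. Paths through (8, 7): (paths (0, 0) → (8, 7)) × (paths (8, 7) → (20, 17)) = C(15, 8) · C(22, 12) = 6435 · 646646 = 4161167010. Avoidance count = 15905368710 − 4161167010 = 11744201700.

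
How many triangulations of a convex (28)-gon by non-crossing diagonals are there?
C_26 = 18367353072152

These polygon triangulations are counted by the Catalan number C_n = (1/(n + 1)) · C(2n, n). For n = 26: C_26 = (1/27) · C(52, 26) = 495918532948104/27 = 18367353072152.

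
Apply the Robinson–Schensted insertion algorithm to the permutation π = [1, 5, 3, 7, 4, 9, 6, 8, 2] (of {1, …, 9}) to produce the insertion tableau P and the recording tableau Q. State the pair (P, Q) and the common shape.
P = [1, 2, 4, 6, 8] / [3, 7, 9] / [5];  Q = [1, 2, 4, 6, 8] / [3, 5, 7] / [9];  common shape = (5, 3, 1)

Row-insert the values π_1, π_2, … into P one at a time, bumping the leftmost entry strictly greater than the inserted value down to the next row. The recording tableau Q records, in position (i, j), the step at which that cell was added to P.
  Insert 1 (step 1): P = [1];  Q = [1]
  Insert 5 (step 2): P = [1, 5];  Q = [1, 2]
  Insert 3 (step 3): P = [1, 3] / [5];  Q = [1, 2] / [3]
  Insert 7 (step 4): P = [1, 3, 7] / [5];  Q = [1, 2, 4] / [3]
  Insert 4 (step 5): P = [1, 3, 4] / [5, 7];  Q = [1, 2, 4] / [3, 5]
  Insert 9 (step 6): P = [1, 3, 4, 9] / [5, 7];  Q = [1, 2, 4, 6] / [3, 5]
  Insert 6 (step 7): P = [1, 3, 4, 6] / [5, 7, 9];  Q = [1, 2, 4, 6] / [3, 5, 7]
  Insert 8 (step 8): P = [1, 3, 4, 6, 8] / [5, 7, 9];  Q = [1, 2, 4, 6, 8] / [3, 5, 7]
  Insert 2 (step 9): P = [1, 2, 4, 6, 8] / [3, 7, 9] / [5];  Q = [1, 2, 4, 6, 8] / [3, 5, 7] / [9]
Final shape: (5, 3, 1).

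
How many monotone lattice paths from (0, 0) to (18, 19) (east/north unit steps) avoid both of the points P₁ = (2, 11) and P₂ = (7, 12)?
Number of paths = 16026611082

Inclusion–exclusion. Total paths: C(37, 18) = 17672631900. Through P₁: C(13, 2)·C(24, 16) = 57366738. Through P₂: C(19, 7)·C(18, 11) = 1603547712. Since P₁ is strictly southwest of P₂, a monotone path through both must visit P₁ then P₂; paths through both = C(13, 2)·C(6, 5)·C(18, 11) = 14893632. Avoid both = 17672631900 − 57366738 − 1603547712 + 14893632 = 16026611082.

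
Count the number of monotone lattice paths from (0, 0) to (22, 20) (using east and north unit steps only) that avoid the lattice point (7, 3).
Number of paths = 445904881020

Total paths from (0, 0) to (22, 20): C(42, 22) = 513791607420. Paths through (7, 3): (paths (0, 0) → (7, 3)) × (paths (7, 3) → (22, 20)) = C(10, 7) · C(32, 15) = 120 · 565722720 = 67886726400. Avoidance count = 513791607420 − 67886726400 = 445904881020.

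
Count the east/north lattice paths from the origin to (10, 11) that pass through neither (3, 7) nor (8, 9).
Number of paths = 182376

Inclusion–exclusion. Total paths: C(21, 10) = 352716. Through P₁: C(10, 3)·C(11, 7) = 39600. Through P₂: C(17, 8)·C(4, 2) = 145860. Since P₁ is strictly southwest of P₂, a monotone path through both must visit P₁ then P₂; paths through both = C(10, 3)·C(7, 5)·C(4, 2) = 15120. Avoid both = 352716 − 39600 − 145860 + 15120 = 182376.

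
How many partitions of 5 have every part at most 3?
p(5, parts ≤ 3) = 5

Partitions of 5 with all parts ≤ 3: 3+2, 3+1+1, 2+2+1, 2+1+1+1, 1+1+1+1+1. Count = 5.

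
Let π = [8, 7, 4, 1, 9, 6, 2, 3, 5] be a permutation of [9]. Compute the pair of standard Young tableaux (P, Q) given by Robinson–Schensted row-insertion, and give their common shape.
P = [1, 2, 3, 5] / [4, 6] / [7, 9] / [8];  Q = [1, 5, 8, 9] / [2, 6] / [3, 7] / [4];  common shape = (4, 2, 2, 1)

Row-insert the values π_1, π_2, … into P one at a time, bumping the leftmost entry strictly greater than the inserted value down to the next row. The recording tableau Q records, in position (i, j), the step at which that cell was added to P.
  Insert 8 (step 1): P = [8];  Q = [1]
  Insert 7 (step 2): P = [7] / [8];  Q = [1] / [2]
  Insert 4 (step 3): P = [4] / [7] / [8];  Q = [1] / [2] / [3]
  Insert 1 (step 4): P = [1] / [4] / [7] / [8];  Q = [1] / [2] / [3] / [4]
  Insert 9 (step 5): P = [1, 9] / [4] / [7] / [8];  Q = [1, 5] / [2] / [3] / [4]
  Insert 6 (step 6): P = [1, 6] / [4, 9] / [7] / [8];  Q = [1, 5] / [2, 6] / [3] / [4]
  Insert 2 (step 7): P = [1, 2] / [4, 6] / [7, 9] / [8];  Q = [1, 5] / [2, 6] / [3, 7] / [4]
  Insert 3 (step 8): P = [1, 2, 3] / [4, 6] / [7, 9] / [8];  Q = [1, 5, 8] / [2, 6] / [3, 7] / [4]
  Insert 5 (step 9): P = [1, 2, 3, 5] / [4, 6] / [7, 9] / [8];  Q = [1, 5, 8, 9] / [2, 6] / [3, 7] / [4]
Final shape: (4, 2, 2, 1).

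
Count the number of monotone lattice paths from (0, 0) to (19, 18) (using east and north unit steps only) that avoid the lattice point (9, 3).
Number of paths = 16953504700

Total paths from (0, 0) to (19, 18): C(37, 19) = 17672631900. Paths through (9, 3): (paths (0, 0) → (9, 3)) × (paths (9, 3) → (19, 18)) = C(12, 9) · C(25, 10) = 220 · 3268760 = 719127200. Avoidance count = 17672631900 − 719127200 = 16953504700.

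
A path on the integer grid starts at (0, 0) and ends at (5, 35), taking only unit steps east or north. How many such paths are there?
Number of paths = 658008

A monotone lattice path from (0, 0) to (5, 35) consists of 5 east steps and 35 north steps in some order, so it is determined by which 5 of the 40 steps are east. The count is C(40, 5) = 658008.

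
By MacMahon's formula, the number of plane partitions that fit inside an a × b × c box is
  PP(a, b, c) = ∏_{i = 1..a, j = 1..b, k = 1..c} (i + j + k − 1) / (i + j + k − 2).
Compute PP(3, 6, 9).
PP(3, 6, 9) = 2530768240

Evaluate the triple product over i = 1..3, j = 1..6, k = 1..9. The factors are (2/1) · (3/2) · (4/3) · (5/4) · (6/5) · (7/6) · (8/7) · (9/8) · … (162 factors total). The numerators and denominators telescope so the product is an integer; carrying out the multiplication exactly gives PP(3, 6, 9) = 2530768240.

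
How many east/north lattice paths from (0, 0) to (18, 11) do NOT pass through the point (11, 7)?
Number of paths = 24095370

Total paths from (0, 0) to (18, 11): C(29, 18) = 34597290. Paths through (11, 7): (paths (0, 0) → (11, 7)) × (paths (11, 7) → (18, 11)) = C(18, 11) · C(11, 7) = 31824 · 330 = 10501920. Avoidance count = 34597290 − 10501920 = 24095370.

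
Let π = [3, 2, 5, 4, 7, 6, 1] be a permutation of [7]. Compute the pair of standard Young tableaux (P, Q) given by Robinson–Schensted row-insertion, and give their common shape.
P = [1, 4, 6] / [2, 5, 7] / [3];  Q = [1, 3, 5] / [2, 4, 6] / [7];  common shape = (3, 3, 1)

Row-insert the values π_1, π_2, … into P one at a time, bumping the leftmost entry strictly greater than the inserted value down to the next row. The recording tableau Q records, in position (i, j), the step at which that cell was added to P.
  Insert 3 (step 1): P = [3];  Q = [1]
  Insert 2 (step 2): P = [2] / [3];  Q = [1] / [2]
  Insert 5 (step 3): P = [2, 5] / [3];  Q = [1, 3] / [2]
  Insert 4 (step 4): P = [2, 4] / [3, 5];  Q = [1, 3] / [2, 4]
  Insert 7 (step 5): P = [2, 4, 7] / [3, 5];  Q = [1, 3, 5] / [2, 4]
  Insert 6 (step 6): P = [2, 4, 6] / [3, 5, 7];  Q = [1, 3, 5] / [2, 4, 6]
  Insert 1 (step 7): P = [1, 4, 6] / [2, 5, 7] / [3];  Q = [1, 3, 5] / [2, 4, 6] / [7]
Final shape: (3, 3, 1).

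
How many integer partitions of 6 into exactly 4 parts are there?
p(6, 4 parts) = 2

Partitions of n into exactly k parts ↔ partitions of n − k into at most k parts (subtract 1 from each part). For n = 6, k = 4, the partitions are: 3+1+1+1, 2+2+1+1. Count = 2.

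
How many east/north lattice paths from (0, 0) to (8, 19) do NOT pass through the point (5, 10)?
Number of paths = 1559415

Total paths from (0, 0) to (8, 19): C(27, 8) = 2220075. Paths through (5, 10): (paths (0, 0) → (5, 10)) × (paths (5, 10) → (8, 19)) = C(15, 5) · C(12, 3) = 3003 · 220 = 660660. Avoidance count = 2220075 − 660660 = 1559415.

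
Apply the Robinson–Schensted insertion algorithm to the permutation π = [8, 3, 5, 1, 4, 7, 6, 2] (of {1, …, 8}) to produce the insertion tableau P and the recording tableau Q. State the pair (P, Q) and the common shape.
P = [1, 2, 6] / [3, 4, 7] / [5] / [8];  Q = [1, 3, 6] / [2, 5, 7] / [4] / [8];  common shape = (3, 3, 1, 1)

Row-insert the values π_1, π_2, … into P one at a time, bumping the leftmost entry strictly greater than the inserted value down to the next row. The recording tableau Q records, in position (i, j), the step at which that cell was added to P.
  Insert 8 (step 1): P = [8];  Q = [1]
  Insert 3 (step 2): P = [3] / [8];  Q = [1] / [2]
  Insert 5 (step 3): P = [3, 5] / [8];  Q = [1, 3] / [2]
  Insert 1 (step 4): P = [1, 5] / [3] / [8];  Q = [1, 3] / [2] / [4]
  Insert 4 (step 5): P = [1, 4] / [3, 5] / [8];  Q = [1, 3] / [2, 5] / [4]
  Insert 7 (step 6): P = [1, 4, 7] / [3, 5] / [8];  Q = [1, 3, 6] / [2, 5] / [4]
  Insert 6 (step 7): P = [1, 4, 6] / [3, 5, 7] / [8];  Q = [1, 3, 6] / [2, 5, 7] / [4]
  Insert 2 (step 8): P = [1, 2, 6] / [3, 4, 7] / [5] / [8];  Q = [1, 3, 6] / [2, 5, 7] / [4] / [8]
Final shape: (3, 3, 1, 1).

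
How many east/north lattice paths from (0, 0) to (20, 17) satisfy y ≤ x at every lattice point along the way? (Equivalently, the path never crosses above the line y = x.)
Number of paths = 3029594040

By the reflection principle (André's argument), the number of monotone paths to (20, 17) with n ≤ m that never go above y = x is C(37, 20) − C(37, 21) = 15905368710 − 12875774670 = 3029594040.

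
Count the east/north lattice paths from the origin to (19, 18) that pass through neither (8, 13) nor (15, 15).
Number of paths = 11611071780

Inclusion–exclusion. Total paths: C(37, 19) = 17672631900. Through P₁: C(21, 8)·C(16, 11) = 888844320. Through P₂: C(30, 15)·C(7, 4) = 5429113200. Since P₁ is strictly southwest of P₂, a monotone path through both must visit P₁ then P₂; paths through both = C(21, 8)·C(9, 7)·C(7, 4) = 256397400. Avoid both = 17672631900 − 888844320 − 5429113200 + 256397400 = 11611071780.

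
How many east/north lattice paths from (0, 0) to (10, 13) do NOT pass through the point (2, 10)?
Number of paths = 1133176

Total paths from (0, 0) to (10, 13): C(23, 10) = 1144066. Paths through (2, 10): (paths (0, 0) → (2, 10)) × (paths (2, 10) → (10, 13)) = C(12, 2) · C(11, 8) = 66 · 165 = 10890. Avoidance count = 1144066 − 10890 = 1133176.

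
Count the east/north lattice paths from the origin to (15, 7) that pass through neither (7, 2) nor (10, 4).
Number of paths = 88316

Inclusion–exclusion. Total paths: C(22, 15) = 170544. Through P₁: C(9, 7)·C(13, 8) = 46332. Through P₂: C(14, 10)·C(8, 5) = 56056. Since P₁ is strictly southwest of P₂, a monotone path through both must visit P₁ then P₂; paths through both = C(9, 7)·C(5, 3)·C(8, 5) = 20160. Avoid both = 170544 − 46332 − 56056 + 20160 = 88316.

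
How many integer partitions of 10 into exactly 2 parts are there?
p(10, 2 parts) = 5

Partitions of n into exactly k parts ↔ partitions of n − k into at most k parts (subtract 1 from each part). For n = 10, k = 2, the partitions are: 9+1, 8+2, 7+3, 6+4, 5+5. Count = 5.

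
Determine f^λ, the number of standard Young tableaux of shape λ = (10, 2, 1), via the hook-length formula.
# SYT of shape (10, 2, 1) = 429

Hook-length formula: f^λ = n! / Π hook(c), product over all cells c of the Young diagram. For λ = (10, 2, 1), n = 13 boxes. Hook lengths by row (left-to-right, top-to-bottom): [12, 10, 8, 7, 6, 5, 4, 3, 2, 1]; [3, 1]; [1]. Product of hooks = 14515200. So f^λ = 13! / 14515200 = 6227020800 / 14515200 = 429.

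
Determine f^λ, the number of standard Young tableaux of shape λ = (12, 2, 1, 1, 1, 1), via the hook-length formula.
# SYT of shape (12, 2, 1, 1, 1, 1) = 60060

Hook-length formula: f^λ = n! / Π hook(c), product over all cells c of the Young diagram. For λ = (12, 2, 1, 1, 1, 1), n = 18 boxes. Hook lengths by row (left-to-right, top-to-bottom): [17, 12, 10, 9, 8, 7, 6, 5, 4, 3, 2, 1]; [6, 1]; [4]; [3]; [2]; [1]. Product of hooks = 106599628800. So f^λ = 18! / 106599628800 = 6402373705728000 / 106599628800 = 60060.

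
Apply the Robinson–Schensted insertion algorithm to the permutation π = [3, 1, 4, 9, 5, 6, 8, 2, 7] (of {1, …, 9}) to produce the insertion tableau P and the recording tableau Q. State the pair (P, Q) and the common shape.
P = [1, 2, 5, 6, 7] / [3, 4, 8] / [9];  Q = [1, 3, 4, 6, 7] / [2, 5, 9] / [8];  common shape = (5, 3, 1)

Row-insert the values π_1, π_2, … into P one at a time, bumping the leftmost entry strictly greater than the inserted value down to the next row. The recording tableau Q records, in position (i, j), the step at which that cell was added to P.
  Insert 3 (step 1): P = [3];  Q = [1]
  Insert 1 (step 2): P = [1] / [3];  Q = [1] / [2]
  Insert 4 (step 3): P = [1, 4] / [3];  Q = [1, 3] / [2]
  Insert 9 (step 4): P = [1, 4, 9] / [3];  Q = [1, 3, 4] / [2]
  Insert 5 (step 5): P = [1, 4, 5] / [3, 9];  Q = [1, 3, 4] / [2, 5]
  Insert 6 (step 6): P = [1, 4, 5, 6] / [3, 9];  Q = [1, 3, 4, 6] / [2, 5]
  Insert 8 (step 7): P = [1, 4, 5, 6, 8] / [3, 9];  Q = [1, 3, 4, 6, 7] / [2, 5]
  Insert 2 (step 8): P = [1, 2, 5, 6, 8] / [3, 4] / [9];  Q = [1, 3, 4, 6, 7] / [2, 5] / [8]
  Insert 7 (step 9): P = [1, 2, 5, 6, 7] / [3, 4, 8] / [9];  Q = [1, 3, 4, 6, 7] / [2, 5, 9] / [8]
Final shape: (5, 3, 1).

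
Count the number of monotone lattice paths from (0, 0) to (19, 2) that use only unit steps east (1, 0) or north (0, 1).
Number of paths = 210

A monotone lattice path from (0, 0) to (19, 2) consists of 19 east steps and 2 north steps in some order, so it is determined by which 19 of the 21 steps are east. The count is C(21, 19) = 210.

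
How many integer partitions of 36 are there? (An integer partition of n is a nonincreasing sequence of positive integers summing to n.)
p(36) = 17977

Compute p(n) via the recurrence p(n, m) = p(n, m−1) + p(n−m, m), where p(n, m) counts partitions of n with all parts ≤ m and p(n) = p(n, n). The base cases are p(0, m) = 1 and p(n, 0) = 0 for n > 0. Filling the table yields p(36) = 17977. (Euler's pentagonal recurrence is an alternative.)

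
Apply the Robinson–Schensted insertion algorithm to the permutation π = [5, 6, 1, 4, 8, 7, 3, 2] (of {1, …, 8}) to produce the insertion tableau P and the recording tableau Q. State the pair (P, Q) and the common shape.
P = [1, 2, 7] / [3, 6, 8] / [4] / [5];  Q = [1, 2, 5] / [3, 4, 6] / [7] / [8];  common shape = (3, 3, 1, 1)

Row-insert the values π_1, π_2, … into P one at a time, bumping the leftmost entry strictly greater than the inserted value down to the next row. The recording tableau Q records, in position (i, j), the step at which that cell was added to P.
  Insert 5 (step 1): P = [5];  Q = [1]
  Insert 6 (step 2): P = [5, 6];  Q = [1, 2]
  Insert 1 (step 3): P = [1, 6] / [5];  Q = [1, 2] / [3]
  Insert 4 (step 4): P = [1, 4] / [5, 6];  Q = [1, 2] / [3, 4]
  Insert 8 (step 5): P = [1, 4, 8] / [5, 6];  Q = [1, 2, 5] / [3, 4]
  Insert 7 (step 6): P = [1, 4, 7] / [5, 6, 8];  Q = [1, 2, 5] / [3, 4, 6]
  Insert 3 (step 7): P = [1, 3, 7] / [4, 6, 8] / [5];  Q = [1, 2, 5] / [3, 4, 6] / [7]
  Insert 2 (step 8): P = [1, 2, 7] / [3, 6, 8] / [4] / [5];  Q = [1, 2, 5] / [3, 4, 6] / [7] / [8]
Final shape: (3, 3, 1, 1).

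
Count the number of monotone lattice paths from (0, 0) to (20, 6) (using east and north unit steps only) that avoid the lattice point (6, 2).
Number of paths = 144550

Total paths from (0, 0) to (20, 6): C(26, 20) = 230230. Paths through (6, 2): (paths (0, 0) → (6, 2)) × (paths (6, 2) → (20, 6)) = C(8, 6) · C(18, 14) = 28 · 3060 = 85680. Avoidance count = 230230 − 85680 = 144550.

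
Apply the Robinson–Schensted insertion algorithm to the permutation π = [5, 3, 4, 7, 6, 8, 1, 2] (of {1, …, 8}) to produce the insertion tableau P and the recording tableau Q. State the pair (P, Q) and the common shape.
P = [1, 2, 6, 8] / [3, 4] / [5, 7];  Q = [1, 3, 4, 6] / [2, 5] / [7, 8];  common shape = (4, 2, 2)

Row-insert the values π_1, π_2, … into P one at a time, bumping the leftmost entry strictly greater than the inserted value down to the next row. The recording tableau Q records, in position (i, j), the step at which that cell was added to P.
  Insert 5 (step 1): P = [5];  Q = [1]
  Insert 3 (step 2): P = [3] / [5];  Q = [1] / [2]
  Insert 4 (step 3): P = [3, 4] / [5];  Q = [1, 3] / [2]
  Insert 7 (step 4): P = [3, 4, 7] / [5];  Q = [1, 3, 4] / [2]
  Insert 6 (step 5): P = [3, 4, 6] / [5, 7];  Q = [1, 3, 4] / [2, 5]
  Insert 8 (step 6): P = [3, 4, 6, 8] / [5, 7];  Q = [1, 3, 4, 6] / [2, 5]
  Insert 1 (step 7): P = [1, 4, 6, 8] / [3, 7] / [5];  Q = [1, 3, 4, 6] / [2, 5] / [7]
  Insert 2 (step 8): P = [1, 2, 6, 8] / [3, 4] / [5, 7];  Q = [1, 3, 4, 6] / [2, 5] / [7, 8]
Final shape: (4, 2, 2).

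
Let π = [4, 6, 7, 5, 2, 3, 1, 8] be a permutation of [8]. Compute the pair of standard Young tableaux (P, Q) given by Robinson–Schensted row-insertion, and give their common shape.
P = [1, 3, 7, 8] / [2, 5] / [4] / [6];  Q = [1, 2, 3, 8] / [4, 6] / [5] / [7];  common shape = (4, 2, 1, 1)

Row-insert the values π_1, π_2, … into P one at a time, bumping the leftmost entry strictly greater than the inserted value down to the next row. The recording tableau Q records, in position (i, j), the step at which that cell was added to P.
  Insert 4 (step 1): P = [4];  Q = [1]
  Insert 6 (step 2): P = [4, 6];  Q = [1, 2]
  Insert 7 (step 3): P = [4, 6, 7];  Q = [1, 2, 3]
  Insert 5 (step 4): P = [4, 5, 7] / [6];  Q = [1, 2, 3] / [4]
  Insert 2 (step 5): P = [2, 5, 7] / [4] / [6];  Q = [1, 2, 3] / [4] / [5]
  Insert 3 (step 6): P = [2, 3, 7] / [4, 5] / [6];  Q = [1, 2, 3] / [4, 6] / [5]
  Insert 1 (step 7): P = [1, 3, 7] / [2, 5] / [4] / [6];  Q = [1, 2, 3] / [4, 6] / [5] / [7]
  Insert 8 (step 8): P = [1, 3, 7, 8] / [2, 5] / [4] / [6];  Q = [1, 2, 3, 8] / [4, 6] / [5] / [7]
Final shape: (4, 2, 1, 1).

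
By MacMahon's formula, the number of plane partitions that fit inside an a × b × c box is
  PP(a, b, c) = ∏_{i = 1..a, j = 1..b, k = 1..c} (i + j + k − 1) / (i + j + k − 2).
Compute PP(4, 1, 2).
PP(4, 1, 2) = 15

Evaluate the triple product over i = 1..4, j = 1..1, k = 1..2. The factors are (2/1) · (3/2) · (3/2) · (4/3) · (4/3) · (5/4) · (5/4) · (6/5). The numerators and denominators telescope so the product is an integer; carrying out the multiplication exactly gives PP(4, 1, 2) = 15.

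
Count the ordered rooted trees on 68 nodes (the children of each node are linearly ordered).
C_67 = 22033725021956517463358552614056949950

These ordered rooted trees are counted by the Catalan number C_n = (1/(n + 1)) · C(2n, n). For n = 67: C_67 = (1/68) · C(134, 67) = 1498293301493043187508381577755872596600/68 = 22033725021956517463358552614056949950.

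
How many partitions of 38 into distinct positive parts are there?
q(38) = 864

A partition into distinct parts is a strictly decreasing sequence summing to n. The recurrence d(n, m) = d(n, m−1) + d(n−m, m−1) (use part m at most once) with q(n) = d(n, n) gives q(38) = 864. (Euler's theorem: # distinct-part partitions = # odd-part partitions.)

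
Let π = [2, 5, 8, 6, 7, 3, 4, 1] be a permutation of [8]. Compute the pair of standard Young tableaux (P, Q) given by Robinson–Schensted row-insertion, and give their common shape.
P = [1, 3, 4, 7] / [2, 6] / [5] / [8];  Q = [1, 2, 3, 5] / [4, 7] / [6] / [8];  common shape = (4, 2, 1, 1)

Row-insert the values π_1, π_2, … into P one at a time, bumping the leftmost entry strictly greater than the inserted value down to the next row. The recording tableau Q records, in position (i, j), the step at which that cell was added to P.
  Insert 2 (step 1): P = [2];  Q = [1]
  Insert 5 (step 2): P = [2, 5];  Q = [1, 2]
  Insert 8 (step 3): P = [2, 5, 8];  Q = [1, 2, 3]
  Insert 6 (step 4): P = [2, 5, 6] / [8];  Q = [1, 2, 3] / [4]
  Insert 7 (step 5): P = [2, 5, 6, 7] / [8];  Q = [1, 2, 3, 5] / [4]
  Insert 3 (step 6): P = [2, 3, 6, 7] / [5] / [8];  Q = [1, 2, 3, 5] / [4] / [6]
  Insert 4 (step 7): P = [2, 3, 4, 7] / [5, 6] / [8];  Q = [1, 2, 3, 5] / [4, 7] / [6]
  Insert 1 (step 8): P = [1, 3, 4, 7] / [2, 6] / [5] / [8];  Q = [1, 2, 3, 5] / [4, 7] / [6] / [8]
Final shape: (4, 2, 1, 1).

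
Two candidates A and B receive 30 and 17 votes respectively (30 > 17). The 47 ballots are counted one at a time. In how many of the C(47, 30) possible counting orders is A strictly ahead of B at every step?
Strict-lead orderings = 758201178306

Total orderings of the 47 votes with 30 for A: C(47, 30) = 2741188875414. By the Bertrand ballot formula (Cycle Lemma / reflection principle), the number of orderings in which A is strictly ahead of B throughout is (p − q)/(p + q) · C(p + q, p) = (30 − 17)/(30 + 17) · 2741188875414 = 758201178306.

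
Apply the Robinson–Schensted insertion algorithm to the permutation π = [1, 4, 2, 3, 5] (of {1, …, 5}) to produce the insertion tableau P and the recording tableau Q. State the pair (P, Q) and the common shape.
P = [1, 2, 3, 5] / [4];  Q = [1, 2, 4, 5] / [3];  common shape = (4, 1)

Row-insert the values π_1, π_2, … into P one at a time, bumping the leftmost entry strictly greater than the inserted value down to the next row. The recording tableau Q records, in position (i, j), the step at which that cell was added to P.
  Insert 1 (step 1): P = [1];  Q = [1]
  Insert 4 (step 2): P = [1, 4];  Q = [1, 2]
  Insert 2 (step 3): P = [1, 2] / [4];  Q = [1, 2] / [3]
  Insert 3 (step 4): P = [1, 2, 3] / [4];  Q = [1, 2, 4] / [3]
  Insert 5 (step 5): P = [1, 2, 3, 5] / [4];  Q = [1, 2, 4, 5] / [3]
Final shape: (4, 1).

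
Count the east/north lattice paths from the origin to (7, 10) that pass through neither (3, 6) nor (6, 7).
Number of paths = 8048

Inclusion–exclusion. Total paths: C(17, 7) = 19448. Through P₁: C(9, 3)·C(8, 4) = 5880. Through P₂: C(13, 6)·C(4, 1) = 6864. Since P₁ is strictly southwest of P₂, a monotone path through both must visit P₁ then P₂; paths through both = C(9, 3)·C(4, 3)·C(4, 1) = 1344. Avoid both = 19448 − 5880 − 6864 + 1344 = 8048.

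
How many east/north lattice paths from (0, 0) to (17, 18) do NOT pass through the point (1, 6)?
Number of paths = 4324615365

Total paths from (0, 0) to (17, 18): C(35, 17) = 4537567650. Paths through (1, 6): (paths (0, 0) → (1, 6)) × (paths (1, 6) → (17, 18)) = C(7, 1) · C(28, 16) = 7 · 30421755 = 212952285. Avoidance count = 4537567650 − 212952285 = 4324615365.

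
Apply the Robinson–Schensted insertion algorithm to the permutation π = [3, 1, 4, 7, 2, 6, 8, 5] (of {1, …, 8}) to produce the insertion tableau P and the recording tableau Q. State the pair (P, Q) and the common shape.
P = [1, 2, 5, 8] / [3, 4, 6] / [7];  Q = [1, 3, 4, 7] / [2, 5, 6] / [8];  common shape = (4, 3, 1)

Row-insert the values π_1, π_2, … into P one at a time, bumping the leftmost entry strictly greater than the inserted value down to the next row. The recording tableau Q records, in position (i, j), the step at which that cell was added to P.
  Insert 3 (step 1): P = [3];  Q = [1]
  Insert 1 (step 2): P = [1] / [3];  Q = [1] / [2]
  Insert 4 (step 3): P = [1, 4] / [3];  Q = [1, 3] / [2]
  Insert 7 (step 4): P = [1, 4, 7] / [3];  Q = [1, 3, 4] / [2]
  Insert 2 (step 5): P = [1, 2, 7] / [3, 4];  Q = [1, 3, 4] / [2, 5]
  Insert 6 (step 6): P = [1, 2, 6] / [3, 4, 7];  Q = [1, 3, 4] / [2, 5, 6]
  Insert 8 (step 7): P = [1, 2, 6, 8] / [3, 4, 7];  Q = [1, 3, 4, 7] / [2, 5, 6]
  Insert 5 (step 8): P = [1, 2, 5, 8] / [3, 4, 6] / [7];  Q = [1, 3, 4, 7] / [2, 5, 6] / [8]
Final shape: (4, 3, 1).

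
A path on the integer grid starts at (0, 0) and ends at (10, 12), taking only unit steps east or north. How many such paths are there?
Number of paths = 646646

A monotone lattice path from (0, 0) to (10, 12) consists of 10 east steps and 12 north steps in some order, so it is determined by which 10 of the 22 steps are east. The count is C(22, 10) = 646646.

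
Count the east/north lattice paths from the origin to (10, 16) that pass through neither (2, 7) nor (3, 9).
Number of paths = 4052191

Inclusion–exclusion. Total paths: C(26, 10) = 5311735. Through P₁: C(9, 2)·C(17, 8) = 875160. Through P₂: C(12, 3)·C(14, 7) = 755040. Since P₁ is strictly southwest of P₂, a monotone path through both must visit P₁ then P₂; paths through both = C(9, 2)·C(3, 1)·C(14, 7) = 370656. Avoid both = 5311735 − 875160 − 755040 + 370656 = 4052191.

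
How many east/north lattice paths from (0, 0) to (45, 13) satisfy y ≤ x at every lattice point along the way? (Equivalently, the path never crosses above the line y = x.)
Number of paths = 2263786772940

By the reflection principle (André's argument), the number of monotone paths to (45, 13) with n ≤ m that never go above y = x is C(58, 45) − C(58, 46) = 3155581562280 − 891794789340 = 2263786772940.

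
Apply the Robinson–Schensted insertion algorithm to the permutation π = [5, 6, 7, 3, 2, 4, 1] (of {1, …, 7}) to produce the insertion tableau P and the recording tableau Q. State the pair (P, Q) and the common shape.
P = [1, 4, 7] / [2, 6] / [3] / [5];  Q = [1, 2, 3] / [4, 6] / [5] / [7];  common shape = (3, 2, 1, 1)

Row-insert the values π_1, π_2, … into P one at a time, bumping the leftmost entry strictly greater than the inserted value down to the next row. The recording tableau Q records, in position (i, j), the step at which that cell was added to P.
  Insert 5 (step 1): P = [5];  Q = [1]
  Insert 6 (step 2): P = [5, 6];  Q = [1, 2]
  Insert 7 (step 3): P = [5, 6, 7];  Q = [1, 2, 3]
  Insert 3 (step 4): P = [3, 6, 7] / [5];  Q = [1, 2, 3] / [4]
  Insert 2 (step 5): P = [2, 6, 7] / [3] / [5];  Q = [1, 2, 3] / [4] / [5]
  Insert 4 (step 6): P = [2, 4, 7] / [3, 6] / [5];  Q = [1, 2, 3] / [4, 6] / [5]
  Insert 1 (step 7): P = [1, 4, 7] / [2, 6] / [3] / [5];  Q = [1, 2, 3] / [4, 6] / [5] / [7]
Final shape: (3, 2, 1, 1).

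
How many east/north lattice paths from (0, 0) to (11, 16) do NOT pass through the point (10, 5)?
Number of paths = 13001859

Total paths from (0, 0) to (11, 16): C(27, 11) = 13037895. Paths through (10, 5): (paths (0, 0) → (10, 5)) × (paths (10, 5) → (11, 16)) = C(15, 10) · C(12, 1) = 3003 · 12 = 36036. Avoidance count = 13037895 − 36036 = 13001859.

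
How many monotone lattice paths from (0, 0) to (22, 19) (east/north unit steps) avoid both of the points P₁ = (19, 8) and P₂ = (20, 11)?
Number of paths = 240443922225

Inclusion–exclusion. Total paths: C(41, 22) = 244662670200. Through P₁: C(27, 19)·C(14, 3) = 808107300. Through P₂: C(31, 20)·C(10, 2) = 3810254175. Since P₁ is strictly southwest of P₂, a monotone path through both must visit P₁ then P₂; paths through both = C(27, 19)·C(4, 1)·C(10, 2) = 399613500. Avoid both = 244662670200 − 808107300 − 3810254175 + 399613500 = 240443922225.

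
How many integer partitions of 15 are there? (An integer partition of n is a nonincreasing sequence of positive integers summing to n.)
p(15) = 176

Compute p(n) via the recurrence p(n, m) = p(n, m−1) + p(n−m, m), where p(n, m) counts partitions of n with all parts ≤ m and p(n) = p(n, n). The base cases are p(0, m) = 1 and p(n, 0) = 0 for n > 0. Filling the table yields p(15) = 176. (Euler's pentagonal recurrence is an alternative.)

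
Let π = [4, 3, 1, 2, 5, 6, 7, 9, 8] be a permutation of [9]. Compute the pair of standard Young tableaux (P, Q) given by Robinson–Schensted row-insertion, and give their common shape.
P = [1, 2, 5, 6, 7, 8] / [3, 9] / [4];  Q = [1, 4, 5, 6, 7, 8] / [2, 9] / [3];  common shape = (6, 2, 1)

Row-insert the values π_1, π_2, … into P one at a time, bumping the leftmost entry strictly greater than the inserted value down to the next row. The recording tableau Q records, in position (i, j), the step at which that cell was added to P.
  Insert 4 (step 1): P = [4];  Q = [1]
  Insert 3 (step 2): P = [3] / [4];  Q = [1] / [2]
  Insert 1 (step 3): P = [1] / [3] / [4];  Q = [1] / [2] / [3]
  Insert 2 (step 4): P = [1, 2] / [3] / [4];  Q = [1, 4] / [2] / [3]
  Insert 5 (step 5): P = [1, 2, 5] / [3] / [4];  Q = [1, 4, 5] / [2] / [3]
  Insert 6 (step 6): P = [1, 2, 5, 6] / [3] / [4];  Q = [1, 4, 5, 6] / [2] / [3]
  Insert 7 (step 7): P = [1, 2, 5, 6, 7] / [3] / [4];  Q = [1, 4, 5, 6, 7] / [2] / [3]
  Insert 9 (step 8): P = [1, 2, 5, 6, 7, 9] / [3] / [4];  Q = [1, 4, 5, 6, 7, 8] / [2] / [3]
  Insert 8 (step 9): P = [1, 2, 5, 6, 7, 8] / [3, 9] / [4];  Q = [1, 4, 5, 6, 7, 8] / [2, 9] / [3]
Final shape: (6, 2, 1).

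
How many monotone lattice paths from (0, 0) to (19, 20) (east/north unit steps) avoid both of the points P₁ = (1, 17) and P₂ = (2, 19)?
Number of paths = 68923237662

Inclusion–exclusion. Total paths: C(39, 19) = 68923264410. Through P₁: C(18, 1)·C(21, 18) = 23940. Through P₂: C(21, 2)·C(18, 17) = 3780. Since P₁ is strictly southwest of P₂, a monotone path through both must visit P₁ then P₂; paths through both = C(18, 1)·C(3, 1)·C(18, 17) = 972. Avoid both = 68923264410 − 23940 − 3780 + 972 = 68923237662.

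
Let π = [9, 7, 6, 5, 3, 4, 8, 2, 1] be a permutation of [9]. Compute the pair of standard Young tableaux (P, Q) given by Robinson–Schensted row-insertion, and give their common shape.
P = [1, 4, 8] / [2] / [3] / [5] / [6] / [7] / [9];  Q = [1, 6, 7] / [2] / [3] / [4] / [5] / [8] / [9];  common shape = (3, 1, 1, 1, 1, 1, 1)

Row-insert the values π_1, π_2, … into P one at a time, bumping the leftmost entry strictly greater than the inserted value down to the next row. The recording tableau Q records, in position (i, j), the step at which that cell was added to P.
  Insert 9 (step 1): P = [9];  Q = [1]
  Insert 7 (step 2): P = [7] / [9];  Q = [1] / [2]
  Insert 6 (step 3): P = [6] / [7] / [9];  Q = [1] / [2] / [3]
  Insert 5 (step 4): P = [5] / [6] / [7] / [9];  Q = [1] / [2] / [3] / [4]
  Insert 3 (step 5): P = [3] / [5] / [6] / [7] / [9];  Q = [1] / [2] / [3] / [4] / [5]
  Insert 4 (step 6): P = [3, 4] / [5] / [6] / [7] / [9];  Q = [1, 6] / [2] / [3] / [4] / [5]
  Insert 8 (step 7): P = [3, 4, 8] / [5] / [6] / [7] / [9];  Q = [1, 6, 7] / [2] / [3] / [4] / [5]
  Insert 2 (step 8): P = [2, 4, 8] / [3] / [5] / [6] / [7] / [9];  Q = [1, 6, 7] / [2] / [3] / [4] / [5] / [8]
  Insert 1 (step 9): P = [1, 4, 8] / [2] / [3] / [5] / [6] / [7] / [9];  Q = [1, 6, 7] / [2] / [3] / [4] / [5] / [8] / [9]
Final shape: (3, 1, 1, 1, 1, 1, 1).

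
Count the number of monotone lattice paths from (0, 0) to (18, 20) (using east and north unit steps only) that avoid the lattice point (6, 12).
Number of paths = 31239493530

Total paths from (0, 0) to (18, 20): C(38, 18) = 33578000610. Paths through (6, 12): (paths (0, 0) → (6, 12)) × (paths (6, 12) → (18, 20)) = C(18, 6) · C(20, 12) = 18564 · 125970 = 2338507080. Avoidance count = 33578000610 − 2338507080 = 31239493530.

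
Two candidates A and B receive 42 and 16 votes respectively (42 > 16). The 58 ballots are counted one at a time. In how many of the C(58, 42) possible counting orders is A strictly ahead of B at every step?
Strict-lead orderings = 35844219876465

Total orderings of the 58 votes with 42 for A: C(58, 42) = 79960182801345. By the Bertrand ballot formula (Cycle Lemma / reflection principle), the number of orderings in which A is strictly ahead of B throughout is (p − q)/(p + q) · C(p + q, p) = (42 − 16)/(42 + 16) · 79960182801345 = 35844219876465.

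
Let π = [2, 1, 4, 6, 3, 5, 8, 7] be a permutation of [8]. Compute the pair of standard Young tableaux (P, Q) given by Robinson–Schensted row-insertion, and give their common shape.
P = [1, 3, 5, 7] / [2, 4, 6, 8];  Q = [1, 3, 4, 7] / [2, 5, 6, 8];  common shape = (4, 4)

Row-insert the values π_1, π_2, … into P one at a time, bumping the leftmost entry strictly greater than the inserted value down to the next row. The recording tableau Q records, in position (i, j), the step at which that cell was added to P.
  Insert 2 (step 1): P = [2];  Q = [1]
  Insert 1 (step 2): P = [1] / [2];  Q = [1] / [2]
  Insert 4 (step 3): P = [1, 4] / [2];  Q = [1, 3] / [2]
  Insert 6 (step 4): P = [1, 4, 6] / [2];  Q = [1, 3, 4] / [2]
  Insert 3 (step 5): P = [1, 3, 6] / [2, 4];  Q = [1, 3, 4] / [2, 5]
  Insert 5 (step 6): P = [1, 3, 5] / [2, 4, 6];  Q = [1, 3, 4] / [2, 5, 6]
  Insert 8 (step 7): P = [1, 3, 5, 8] / [2, 4, 6];  Q = [1, 3, 4, 7] / [2, 5, 6]
  Insert 7 (step 8): P = [1, 3, 5, 7] / [2, 4, 6, 8];  Q = [1, 3, 4, 7] / [2, 5, 6, 8]
Final shape: (4, 4).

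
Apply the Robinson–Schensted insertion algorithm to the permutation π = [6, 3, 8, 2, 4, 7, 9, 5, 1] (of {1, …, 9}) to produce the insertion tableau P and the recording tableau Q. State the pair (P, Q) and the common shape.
P = [1, 4, 5, 9] / [2, 7] / [3, 8] / [6];  Q = [1, 3, 6, 7] / [2, 5] / [4, 8] / [9];  common shape = (4, 2, 2, 1)

Row-insert the values π_1, π_2, … into P one at a time, bumping the leftmost entry strictly greater than the inserted value down to the next row. The recording tableau Q records, in position (i, j), the step at which that cell was added to P.
  Insert 6 (step 1): P = [6];  Q = [1]
  Insert 3 (step 2): P = [3] / [6];  Q = [1] / [2]
  Insert 8 (step 3): P = [3, 8] / [6];  Q = [1, 3] / [2]
  Insert 2 (step 4): P = [2, 8] / [3] / [6];  Q = [1, 3] / [2] / [4]
  Insert 4 (step 5): P = [2, 4] / [3, 8] / [6];  Q = [1, 3] / [2, 5] / [4]
  Insert 7 (step 6): P = [2, 4, 7] / [3, 8] / [6];  Q = [1, 3, 6] / [2, 5] / [4]
  Insert 9 (step 7): P = [2, 4, 7, 9] / [3, 8] / [6];  Q = [1, 3, 6, 7] / [2, 5] / [4]
  Insert 5 (step 8): P = [2, 4, 5, 9] / [3, 7] / [6, 8];  Q = [1, 3, 6, 7] / [2, 5] / [4, 8]
  Insert 1 (step 9): P = [1, 4, 5, 9] / [2, 7] / [3, 8] / [6];  Q = [1, 3, 6, 7] / [2, 5] / [4, 8] / [9]
Final shape: (4, 2, 2, 1).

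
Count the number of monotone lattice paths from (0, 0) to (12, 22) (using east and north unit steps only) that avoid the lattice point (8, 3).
Number of paths = 546892965

Total paths from (0, 0) to (12, 22): C(34, 12) = 548354040. Paths through (8, 3): (paths (0, 0) → (8, 3)) × (paths (8, 3) → (12, 22)) = C(11, 8) · C(23, 4) = 165 · 8855 = 1461075. Avoidance count = 548354040 − 1461075 = 546892965.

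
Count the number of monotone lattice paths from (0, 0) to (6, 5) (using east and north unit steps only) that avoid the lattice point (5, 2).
Number of paths = 378

Total paths from (0, 0) to (6, 5): C(11, 6) = 462. Paths through (5, 2): (paths (0, 0) → (5, 2)) × (paths (5, 2) → (6, 5)) = C(7, 5) · C(4, 1) = 21 · 4 = 84. Avoidance count = 462 − 84 = 378.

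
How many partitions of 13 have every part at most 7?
p(13, parts ≤ 7) = 82

Partitions of 13 with all parts ≤ 7: 7+6, 7+5+1, 7+4+2, 7+4+1+1, 7+3+3, 7+3+2+1, 7+3+1+1+1, 7+2+2+2, 7+2+2+1+1, 7+2+1+1+1+1, 7+1+1+1+1+1+1, 6+6+1, 6+5+2, 6+5+1+1, 6+4+3, 6+4+2+1, 6+4+1+1+1, 6+3+3+1, 6+3+2+2, 6+3+2+1+1, 6+3+1+1+1+1, 6+2+2+2+1, 6+2+2+1+1+1, 6+2+1+1+1+1+1, 6+1+1+1+1+1+1+1, 5+5+3, 5+5+2+1, 5+5+1+1+1, 5+4+4, 5+4+3+1, … (82 total). Count = 82.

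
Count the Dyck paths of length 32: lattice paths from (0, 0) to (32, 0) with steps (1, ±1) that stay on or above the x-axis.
C_16 = 35357670

These Dyck paths are counted by the Catalan number C_n = (1/(n + 1)) · C(2n, n). For n = 16: C_16 = (1/17) · C(32, 16) = 601080390/17 = 35357670.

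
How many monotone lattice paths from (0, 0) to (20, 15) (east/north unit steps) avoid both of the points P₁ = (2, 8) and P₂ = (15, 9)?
Number of paths = 2622535872

Inclusion–exclusion. Total paths: C(35, 20) = 3247943160. Through P₁: C(10, 2)·C(25, 18) = 21631500. Through P₂: C(24, 15)·C(11, 5) = 604066848. Since P₁ is strictly southwest of P₂, a monotone path through both must visit P₁ then P₂; paths through both = C(10, 2)·C(14, 13)·C(11, 5) = 291060. Avoid both = 3247943160 − 21631500 − 604066848 + 291060 = 2622535872.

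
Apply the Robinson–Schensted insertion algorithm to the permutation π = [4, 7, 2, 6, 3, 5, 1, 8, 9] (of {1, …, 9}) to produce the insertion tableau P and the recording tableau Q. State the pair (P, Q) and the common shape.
P = [1, 3, 5, 8, 9] / [2, 6] / [4] / [7];  Q = [1, 2, 6, 8, 9] / [3, 4] / [5] / [7];  common shape = (5, 2, 1, 1)

Row-insert the values π_1, π_2, … into P one at a time, bumping the leftmost entry strictly greater than the inserted value down to the next row. The recording tableau Q records, in position (i, j), the step at which that cell was added to P.
  Insert 4 (step 1): P = [4];  Q = [1]
  Insert 7 (step 2): P = [4, 7];  Q = [1, 2]
  Insert 2 (step 3): P = [2, 7] / [4];  Q = [1, 2] / [3]
  Insert 6 (step 4): P = [2, 6] / [4, 7];  Q = [1, 2] / [3, 4]
  Insert 3 (step 5): P = [2, 3] / [4, 6] / [7];  Q = [1, 2] / [3, 4] / [5]
  Insert 5 (step 6): P = [2, 3, 5] / [4, 6] / [7];  Q = [1, 2, 6] / [3, 4] / [5]
  Insert 1 (step 7): P = [1, 3, 5] / [2, 6] / [4] / [7];  Q = [1, 2, 6] / [3, 4] / [5] / [7]
  Insert 8 (step 8): P = [1, 3, 5, 8] / [2, 6] / [4] / [7];  Q = [1, 2, 6, 8] / [3, 4] / [5] / [7]
  Insert 9 (step 9): P = [1, 3, 5, 8, 9] / [2, 6] / [4] / [7];  Q = [1, 2, 6, 8, 9] / [3, 4] / [5] / [7]
Final shape: (5, 2, 1, 1).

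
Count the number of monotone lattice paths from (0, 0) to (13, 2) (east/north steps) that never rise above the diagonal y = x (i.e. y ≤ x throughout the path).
Number of paths = 90

By the reflection principle (André's argument), the number of monotone paths to (13, 2) with n ≤ m that never go above y = x is C(15, 13) − C(15, 14) = 105 − 15 = 90.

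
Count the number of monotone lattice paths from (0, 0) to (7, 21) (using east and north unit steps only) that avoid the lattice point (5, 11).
Number of paths = 895752

Total paths from (0, 0) to (7, 21): C(28, 7) = 1184040. Paths through (5, 11): (paths (0, 0) → (5, 11)) × (paths (5, 11) → (7, 21)) = C(16, 5) · C(12, 2) = 4368 · 66 = 288288. Avoidance count = 1184040 − 288288 = 895752.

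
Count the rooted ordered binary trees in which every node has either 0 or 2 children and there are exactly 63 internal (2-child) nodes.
C_63 = 94295850558771979787935384946380125

These full binary trees are counted by the Catalan number C_n = (1/(n + 1)) · C(2n, n). For n = 63: C_63 = (1/64) · C(126, 63) = 6034934435761406706427864636568328000/64 = 94295850558771979787935384946380125.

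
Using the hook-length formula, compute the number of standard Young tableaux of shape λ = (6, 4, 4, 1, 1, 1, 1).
# SYT of shape (6, 4, 4, 1, 1, 1, 1) = 5105100

Hook-length formula: f^λ = n! / Π hook(c), product over all cells c of the Young diagram. For λ = (6, 4, 4, 1, 1, 1, 1), n = 18 boxes. Hook lengths by row (left-to-right, top-to-bottom): [12, 7, 6, 5, 2, 1]; [9, 4, 3, 2]; [8, 3, 2, 1]; [4]; [3]; [2]; [1]. Product of hooks = 1254113280. So f^λ = 18! / 1254113280 = 6402373705728000 / 1254113280 = 5105100.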